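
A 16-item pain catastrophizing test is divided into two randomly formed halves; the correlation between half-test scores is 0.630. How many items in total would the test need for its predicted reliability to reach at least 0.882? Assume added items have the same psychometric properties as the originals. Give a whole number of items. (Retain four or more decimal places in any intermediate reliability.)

Corrected full-test reliability: r_full = 2 × 0.630 / (1 + 0.630) ≈ 0.7730
n = r_tgt(1 − r_full) / [r_full(1 − r_tgt)] = 0.882 × 0.2270 / (0.7730 × 0.118) ≈ 2.1950
Items = 2.1950 × 16 ≈ 35.12 → 36

36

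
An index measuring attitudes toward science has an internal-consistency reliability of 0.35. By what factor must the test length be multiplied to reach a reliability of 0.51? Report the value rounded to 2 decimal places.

Spearman-Brown solved for the length factor n:
n = r_target (1 − r_old) / [ r_old (1 − r_target) ]
n = 0.51 × (1 − 0.35) / [ 0.35 × (1 − 0.51) ]
n = 0.3315 / 0.1715 ≈ 1.9329

1.93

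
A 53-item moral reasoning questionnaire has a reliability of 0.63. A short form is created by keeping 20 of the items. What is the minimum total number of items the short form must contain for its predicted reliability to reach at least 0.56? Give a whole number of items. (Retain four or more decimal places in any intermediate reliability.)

40

First, r for the 20-item form: n = 20/53 = 0.3774, so r_20 = 0.3774·0.63/(1 + (0.3774 − 1)·0.63) = 0.3912
Length factor from the short form to reach 0.56: n' = 0.56(1 − 0.3912) / [0.3912(1 − 0.56)] ≈ 1.9807
Total items = 1.9807 × 20 = 39.61, rounded up to 40.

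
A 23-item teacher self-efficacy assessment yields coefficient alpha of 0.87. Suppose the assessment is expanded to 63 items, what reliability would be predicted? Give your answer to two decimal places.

n = 63/23 = 2.7391
r_new = 2.7391·0.87 / [1 + (2.7391 − 1)·0.87]
r_new = 2.3830 / 2.5130 ≈ 0.9483

0.95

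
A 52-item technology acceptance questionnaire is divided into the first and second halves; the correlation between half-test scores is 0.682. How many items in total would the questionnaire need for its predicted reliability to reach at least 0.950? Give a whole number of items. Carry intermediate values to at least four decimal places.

r_full = 2(0.682)/(1 + 0.682) = 0.8109
n = r_tgt(1 − r_full) / [r_full(1 − r_tgt)] = 0.950 × 0.1891 / (0.8109 × 0.050) ≈ 4.4308
Required items = 4.4308 × 52 = 230.40, so 231 items.

231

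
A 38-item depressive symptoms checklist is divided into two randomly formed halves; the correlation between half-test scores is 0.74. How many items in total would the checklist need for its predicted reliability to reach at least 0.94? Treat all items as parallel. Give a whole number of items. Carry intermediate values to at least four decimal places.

105

r_full = 2(0.74)/(1 + 0.74) = 0.8506
Solve Spearman-Brown for n: n = 0.94(1 − 0.8506) / [0.8506(1 − 0.94)] = 2.7517
Items = 2.7517 × 38 ≈ 104.56 → 105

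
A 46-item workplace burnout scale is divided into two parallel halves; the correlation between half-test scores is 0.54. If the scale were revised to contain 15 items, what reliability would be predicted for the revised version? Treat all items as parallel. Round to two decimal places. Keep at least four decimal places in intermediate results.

0.43

Spearman-Brown correction (n = 2): r_full = 2·0.54/(1 + 0.54) = 0.7013
Length factor from 46 to 15 items: n = 15/46 = 0.3261
r_new = n·r_full / (1 + (n − 1)·r_full) = 0.2287 / 0.5274 ≈ 0.4336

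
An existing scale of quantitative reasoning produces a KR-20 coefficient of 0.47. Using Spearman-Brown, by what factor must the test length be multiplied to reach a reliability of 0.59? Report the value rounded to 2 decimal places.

1.62

Rearranging the Spearman-Brown formula for n,
n = r*(1 − r) / [ r (1 − r*) ]
n = 0.59 × (1 − 0.47) / [ 0.47 × (1 − 0.59) ]
  = 0.3127 / 0.1927 = 1.6227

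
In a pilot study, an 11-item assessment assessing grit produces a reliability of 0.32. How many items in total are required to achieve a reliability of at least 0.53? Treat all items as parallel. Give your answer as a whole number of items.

Spearman-Brown solved for the length factor n:
n = r_target (1 − r_old) / [ r_old (1 − r_target) ]
n = 0.53 × (1 − 0.32) / [ 0.32 × (1 − 0.53) ]
  = 0.3604 / 0.1504 = 2.3963
Items needed = n × 11 = 2.3963 × 11 ≈ 26.36 → round up to 27

27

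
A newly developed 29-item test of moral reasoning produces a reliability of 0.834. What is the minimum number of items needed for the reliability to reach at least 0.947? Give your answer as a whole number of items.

104

Rearranging the Spearman-Brown formula for n,
n = r*(1 − r) / [ r (1 − r*) ]
n = [0.947 × 0.166] / [0.834 × 0.053]
  = 0.157202 / 0.044202 = 3.5564
Items needed = n × 29 = 3.5564 × 29 ≈ 103.14 → round up to 104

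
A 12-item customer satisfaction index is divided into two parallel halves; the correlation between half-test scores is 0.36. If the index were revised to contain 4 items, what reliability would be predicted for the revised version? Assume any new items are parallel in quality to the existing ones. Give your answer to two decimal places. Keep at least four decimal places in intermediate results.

0.27

First correct the split-half correlation to full-test reliability: r_full = 2 × 0.36 / (1 + 0.36) ≈ 0.5294
Then adjust to 4 items: n = 4/12 = 0.3333
r_new = n·r_full / (1 + (n − 1)·r_full) = 0.1764 / 0.6470 ≈ 0.2726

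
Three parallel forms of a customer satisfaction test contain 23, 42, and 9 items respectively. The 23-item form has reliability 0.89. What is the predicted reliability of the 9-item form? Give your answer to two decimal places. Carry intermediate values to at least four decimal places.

0.76

The 42-item form is not needed; work directly from the 23-item form with n = 9/23 = 0.3913.
r_{9} = n·r / (1 + (n − 1)·r) = 0.3483 / 0.4583 ≈ 0.7600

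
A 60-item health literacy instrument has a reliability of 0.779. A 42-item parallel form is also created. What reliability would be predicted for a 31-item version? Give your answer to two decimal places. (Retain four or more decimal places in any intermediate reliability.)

0.65

The 42-item form is not needed; work directly from the 60-item form with n = 31/60 = 0.5167.
r_{31} = n·r / (1 + (n − 1)·r) = 0.4025 / 0.6235 ≈ 0.6455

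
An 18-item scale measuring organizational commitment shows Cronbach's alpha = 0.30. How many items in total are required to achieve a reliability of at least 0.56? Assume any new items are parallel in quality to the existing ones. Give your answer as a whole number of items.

54

n = 0.56 × (1 − 0.30) / [ 0.30 × (1 − 0.56) ]
  = 0.3920 / 0.1320 = 2.9697
So the test needs 2.9697 × 18 ≈ 53.45 items; rounding up, 54.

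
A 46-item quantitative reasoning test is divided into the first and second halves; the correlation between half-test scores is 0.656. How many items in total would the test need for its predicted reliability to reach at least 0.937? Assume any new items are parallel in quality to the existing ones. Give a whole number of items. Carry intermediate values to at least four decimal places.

180

Corrected full-test reliability: r_full = 2 × 0.656 / (1 + 0.656) ≈ 0.7923
Solve Spearman-Brown for n: n = 0.937(1 − 0.7923) / [0.7923(1 − 0.937)] = 3.8989
Required items = 3.8989 × 46 = 179.35, so 180 items.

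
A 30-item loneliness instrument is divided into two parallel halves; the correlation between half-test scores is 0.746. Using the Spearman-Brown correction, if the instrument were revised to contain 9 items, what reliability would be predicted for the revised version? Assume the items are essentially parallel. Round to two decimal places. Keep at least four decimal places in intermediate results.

0.64

First correct the split-half correlation to full-test reliability: r_full = 2 × 0.746 / (1 + 0.746) ≈ 0.8545
Length factor from 30 to 9 items: n = 9/30 = 0.3000
r_new = n·r_full / (1 + (n − 1)·r_full) = 0.2564 / 0.4019 ≈ 0.6380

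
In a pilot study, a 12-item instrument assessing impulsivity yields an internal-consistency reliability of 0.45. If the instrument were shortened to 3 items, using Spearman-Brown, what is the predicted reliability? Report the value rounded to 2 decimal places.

0.17

n = 3/12 = 0.25
By Spearman-Brown, r_new = n r / (1 + (n − 1) r).
r_new = 0.25·0.45 / [1 + (0.25 − 1)·0.45]
r_new = 0.1125 / 0.6625 ≈ 0.1698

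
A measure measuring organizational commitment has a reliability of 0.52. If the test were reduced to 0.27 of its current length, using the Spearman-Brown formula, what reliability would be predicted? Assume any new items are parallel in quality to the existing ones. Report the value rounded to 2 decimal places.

0.23

By Spearman-Brown, r_new = n r / (1 + (n − 1) r).
r_new = (0.27 × 0.52) / (1 + (0.27 − 1) × 0.52)
     = 0.1404 / 0.6204 = 0.2263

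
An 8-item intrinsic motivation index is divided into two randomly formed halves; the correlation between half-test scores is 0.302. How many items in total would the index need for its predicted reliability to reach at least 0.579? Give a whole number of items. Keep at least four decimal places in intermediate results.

13

r_full = 2(0.302)/(1 + 0.302) = 0.4639
n = r_tgt(1 − r_full) / [r_full(1 − r_tgt)] = 0.579 × 0.5361 / (0.4639 × 0.421) ≈ 1.5893
Items = 1.5893 × 8 ≈ 12.71 → 13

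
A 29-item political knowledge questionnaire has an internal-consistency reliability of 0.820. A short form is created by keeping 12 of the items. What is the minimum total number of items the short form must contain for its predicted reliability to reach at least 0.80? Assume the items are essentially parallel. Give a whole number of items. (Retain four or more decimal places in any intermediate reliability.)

26

First, r for the 12-item form: n = 12/29 = 0.4138, so r_12 = 0.4138·0.820/(1 + (0.4138 − 1)·0.820) = 0.6534
Length factor from the short form to reach 0.80: n' = 0.80(1 − 0.6534) / [0.6534(1 − 0.80)] ≈ 2.1218
Total items = 2.1218 × 12 = 25.46, rounded up to 26.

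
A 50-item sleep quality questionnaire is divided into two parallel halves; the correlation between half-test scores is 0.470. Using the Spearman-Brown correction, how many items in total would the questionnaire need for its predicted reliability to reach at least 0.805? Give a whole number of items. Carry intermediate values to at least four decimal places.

117

Corrected full-test reliability: r_full = 2 × 0.470 / (1 + 0.470) ≈ 0.6395
n = r_tgt(1 − r_full) / [r_full(1 − r_tgt)] = 0.805 × 0.3605 / (0.6395 × 0.195) ≈ 2.3272
Required items = 2.3272 × 50 = 116.36, so 117 items.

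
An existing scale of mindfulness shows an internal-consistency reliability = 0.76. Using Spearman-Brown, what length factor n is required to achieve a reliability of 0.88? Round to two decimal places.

n = 0.88(1 − 0.76) / [0.76(1 − 0.88)]
n = 0.2112 / 0.0912 ≈ 2.3158

2.32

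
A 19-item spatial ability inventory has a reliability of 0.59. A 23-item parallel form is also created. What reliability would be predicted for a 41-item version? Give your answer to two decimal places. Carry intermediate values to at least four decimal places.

The 23-item form is not needed; work directly from the 19-item form with n = 41/19 = 2.1579.
r_{41} = n·r / (1 + (n − 1)·r) = 1.2732 / 1.6832 ≈ 0.7564

0.76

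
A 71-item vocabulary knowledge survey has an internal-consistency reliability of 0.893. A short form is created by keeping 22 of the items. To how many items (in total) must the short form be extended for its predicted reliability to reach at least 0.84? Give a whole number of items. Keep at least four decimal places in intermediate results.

First, r for the 22-item form: n = 22/71 = 0.3099, so r_22 = 0.3099·0.893/(1 + (0.3099 − 1)·0.893) = 0.7212
Then solve for n' with r_old = 0.7212, r_target = 0.84: n' = 0.84(1 − 0.7212)/[0.7212(1 − 0.84)] = 2.0295
Total items = 2.0295 × 22 = 44.65, rounded up to 45.

45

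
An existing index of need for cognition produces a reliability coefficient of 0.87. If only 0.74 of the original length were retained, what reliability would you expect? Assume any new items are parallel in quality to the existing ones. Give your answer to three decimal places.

0.832

By Spearman-Brown, r_new = n r / (1 + (n − 1) r).
r_new = (0.74 × 0.87) / (1 + (0.74 − 1) × 0.87)
r_new = 0.6438 / 0.7738 ≈ 0.8320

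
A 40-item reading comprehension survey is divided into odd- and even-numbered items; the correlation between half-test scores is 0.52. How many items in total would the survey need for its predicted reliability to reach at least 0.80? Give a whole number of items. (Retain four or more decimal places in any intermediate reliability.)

Corrected full-test reliability: r_full = 2 × 0.52 / (1 + 0.52) ≈ 0.6842
Solve Spearman-Brown for n: n = 0.80(1 − 0.6842) / [0.6842(1 − 0.80)] = 1.8462
Items = 1.8462 × 40 ≈ 73.85 → 74

74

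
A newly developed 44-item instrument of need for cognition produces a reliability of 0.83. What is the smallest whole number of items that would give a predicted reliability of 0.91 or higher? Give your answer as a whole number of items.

n = 0.91(1 − 0.83) / [0.83(1 − 0.91)]
n = 0.1547 / 0.0747 ≈ 2.0710
Items needed = n × 44 = 2.0710 × 44 ≈ 91.12 → round up to 92

92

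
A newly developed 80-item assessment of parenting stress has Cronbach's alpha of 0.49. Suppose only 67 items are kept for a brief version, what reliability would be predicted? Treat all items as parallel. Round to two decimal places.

The new length is 67/80 = 0.8375 times the old.
By Spearman-Brown, r_new = n r / (1 + (n − 1) r).
r_new = (0.8375 × 0.49) / (1 + (0.8375 − 1) × 0.49)
r_new = 0.4104 / 0.9204 ≈ 0.4459

0.45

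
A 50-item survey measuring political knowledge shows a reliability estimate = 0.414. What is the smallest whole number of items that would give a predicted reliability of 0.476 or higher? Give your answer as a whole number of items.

Spearman-Brown solved for the length factor n:
n = r_target (1 − r_old) / [ r_old (1 − r_target) ]
n = 0.476(1 − 0.414) / [0.414(1 − 0.476)]
  = 0.278936 / 0.216936 = 1.2858
1.2858 × 50 = 64.29 → 65 items

65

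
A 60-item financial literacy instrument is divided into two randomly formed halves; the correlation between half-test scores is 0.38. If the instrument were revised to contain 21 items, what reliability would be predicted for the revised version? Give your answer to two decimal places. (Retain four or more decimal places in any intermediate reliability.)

Spearman-Brown correction (n = 2): r_full = 2·0.38/(1 + 0.38) = 0.5507
Length factor from 60 to 21 items: n = 21/60 = 0.3500
r_new = n·r_full / (1 + (n − 1)·r_full) = 0.1927 / 0.6420 ≈ 0.3002

0.30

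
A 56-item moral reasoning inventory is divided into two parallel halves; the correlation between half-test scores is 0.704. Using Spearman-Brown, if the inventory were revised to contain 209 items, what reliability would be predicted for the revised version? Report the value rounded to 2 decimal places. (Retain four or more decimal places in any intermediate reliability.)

0.95

Spearman-Brown correction (n = 2): r_full = 2·0.704/(1 + 0.704) = 0.8263
Then adjust to 209 items: n = 209/56 = 3.7321
r_new = n·r_full / (1 + (n − 1)·r_full) = 3.0838 / 3.2575 ≈ 0.9467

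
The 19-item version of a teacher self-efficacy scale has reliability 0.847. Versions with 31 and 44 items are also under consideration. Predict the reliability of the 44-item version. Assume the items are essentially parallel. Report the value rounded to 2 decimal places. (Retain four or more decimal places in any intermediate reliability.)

Only the ratio of lengths matters: n = 44/19 = 2.3158
r_{44} = n·r / (1 + (n − 1)·r) = 1.9615 / 2.1145 ≈ 0.9276

0.93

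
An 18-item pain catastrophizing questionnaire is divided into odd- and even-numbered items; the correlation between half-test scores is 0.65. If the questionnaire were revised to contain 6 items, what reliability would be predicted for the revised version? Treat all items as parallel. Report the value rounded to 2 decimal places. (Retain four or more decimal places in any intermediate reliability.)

Spearman-Brown correction (n = 2): r_full = 2·0.65/(1 + 0.65) = 0.7879
Then adjust to 6 items: n = 6/18 = 0.3333
r_new = n·r_full / (1 + (n − 1)·r_full) = 0.2626 / 0.4747 ≈ 0.5532

0.55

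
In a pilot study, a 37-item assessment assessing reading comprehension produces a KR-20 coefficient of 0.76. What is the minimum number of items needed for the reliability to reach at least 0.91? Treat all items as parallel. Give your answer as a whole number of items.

119

Invert Spearman-Brown to solve for n:
n = r_target (1 − r_old) / [ r_old (1 − r_target) ]
n = [0.91 × 0.24] / [0.76 × 0.09]
n = 0.2184 / 0.0684 ≈ 3.1930
So the test needs 3.1930 × 37 ≈ 118.14 items; rounding up, 119.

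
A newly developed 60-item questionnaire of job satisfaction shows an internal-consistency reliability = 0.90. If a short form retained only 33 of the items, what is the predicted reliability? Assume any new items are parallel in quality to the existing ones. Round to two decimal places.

0.83

The new length is 33/60 = 0.55 times the old.
Apply the Spearman-Brown prophecy formula, r' = nr / [1 + (n − 1)r]:
r_new = 0.55·0.90 / [1 + (0.55 − 1)·0.90]
r_new = 0.4950 / 0.5950 ≈ 0.8319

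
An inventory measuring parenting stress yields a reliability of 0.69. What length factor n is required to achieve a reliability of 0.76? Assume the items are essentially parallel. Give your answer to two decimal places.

1.42

n = 0.76(1 − 0.69) / [0.69(1 − 0.76)]
n = 0.2356 / 0.1656 ≈ 1.4227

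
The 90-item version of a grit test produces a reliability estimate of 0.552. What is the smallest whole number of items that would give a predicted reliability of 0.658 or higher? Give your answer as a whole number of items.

141

n = 0.658(1 − 0.552) / [0.552(1 − 0.658)]
n = 0.294784 / 0.188784 ≈ 1.5615
So the test needs 1.5615 × 90 ≈ 140.53 items; rounding up, 141.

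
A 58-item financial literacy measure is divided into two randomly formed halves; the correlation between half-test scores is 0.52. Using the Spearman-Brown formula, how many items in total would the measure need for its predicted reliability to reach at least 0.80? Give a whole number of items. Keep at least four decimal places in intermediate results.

r_full = 2(0.52)/(1 + 0.52) = 0.6842
Solve Spearman-Brown for n: n = 0.80(1 − 0.6842) / [0.6842(1 − 0.80)] = 1.8462
Required items = 1.8462 × 58 = 107.08, so 108 items.

108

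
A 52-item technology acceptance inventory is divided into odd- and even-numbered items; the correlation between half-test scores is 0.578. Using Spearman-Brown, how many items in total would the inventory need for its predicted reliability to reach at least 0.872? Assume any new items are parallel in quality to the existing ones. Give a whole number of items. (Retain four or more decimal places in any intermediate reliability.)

130

r_full = 2(0.578)/(1 + 0.578) = 0.7326
Solve Spearman-Brown for n: n = 0.872(1 − 0.7326) / [0.7326(1 − 0.872)] = 2.4866
Items = 2.4866 × 52 ≈ 129.30 → 130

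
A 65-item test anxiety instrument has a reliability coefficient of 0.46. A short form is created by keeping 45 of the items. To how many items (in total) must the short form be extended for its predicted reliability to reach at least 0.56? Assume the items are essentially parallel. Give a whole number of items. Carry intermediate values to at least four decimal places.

First, r for the 45-item form: n = 45/65 = 0.6923, so r_45 = 0.6923·0.46/(1 + (0.6923 − 1)·0.46) = 0.3710
Then solve for n' with r_old = 0.3710, r_target = 0.56: n' = 0.56(1 − 0.3710)/[0.3710(1 − 0.56)] = 2.1578
Items = 2.1578 × 45 ≈ 97.10 → 98

98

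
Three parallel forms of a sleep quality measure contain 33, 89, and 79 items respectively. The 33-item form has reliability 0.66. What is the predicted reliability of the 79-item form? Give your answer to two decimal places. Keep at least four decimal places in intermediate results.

The 89-item form is not needed; work directly from the 33-item form with n = 79/33 = 2.3939.
r_{79} = n·r / (1 + (n − 1)·r) = 1.5800 / 1.9200 ≈ 0.8229

0.82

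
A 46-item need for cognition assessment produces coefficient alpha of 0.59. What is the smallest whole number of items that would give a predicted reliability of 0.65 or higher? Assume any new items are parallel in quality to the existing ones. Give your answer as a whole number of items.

n = 0.65(1 − 0.59) / [0.59(1 − 0.65)]
n = 0.2665 / 0.2065 ≈ 1.2906
So the test needs 1.2906 × 46 ≈ 59.37 items; rounding up, 60.

60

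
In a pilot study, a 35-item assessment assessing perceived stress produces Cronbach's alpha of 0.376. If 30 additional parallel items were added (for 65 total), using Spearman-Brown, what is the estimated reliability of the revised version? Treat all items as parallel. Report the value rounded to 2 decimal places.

Length ratio n = 65/35 = 1.8571
Apply the Spearman-Brown prophecy formula, r' = nr / [1 + (n − 1)r]:
r_new = 1.8571·0.376 / [1 + (1.8571 − 1)·0.376]
     = 0.6983 / 1.3223 = 0.5281

0.53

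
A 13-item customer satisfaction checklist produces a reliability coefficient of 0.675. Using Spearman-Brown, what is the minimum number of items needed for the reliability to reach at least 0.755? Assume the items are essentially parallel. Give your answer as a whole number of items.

n = 0.755(1 − 0.675) / [0.675(1 − 0.755)]
  = 0.245375 / 0.165375 = 1.4837
So the test needs 1.4837 × 13 ≈ 19.29 items; rounding up, 20.

20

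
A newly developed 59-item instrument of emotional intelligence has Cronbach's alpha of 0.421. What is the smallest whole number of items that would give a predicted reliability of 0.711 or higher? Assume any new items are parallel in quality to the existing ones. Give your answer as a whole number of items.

Invert Spearman-Brown to solve for n:
n = r_target (1 − r_old) / [ r_old (1 − r_target) ]
n = 0.711 × (1 − 0.421) / [ 0.421 × (1 − 0.711) ]
  = 0.411669 / 0.121669 = 3.3835
So the test needs 3.3835 × 59 ≈ 199.63 items; rounding up, 200.

200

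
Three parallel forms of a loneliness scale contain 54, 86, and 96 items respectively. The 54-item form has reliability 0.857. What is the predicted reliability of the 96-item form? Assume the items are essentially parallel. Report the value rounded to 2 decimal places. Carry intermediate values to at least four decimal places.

0.91

Only the ratio of lengths matters: n = 96/54 = 1.7778
r_{96} = n·r / (1 + (n − 1)·r) = 1.5236 / 1.6666 ≈ 0.9142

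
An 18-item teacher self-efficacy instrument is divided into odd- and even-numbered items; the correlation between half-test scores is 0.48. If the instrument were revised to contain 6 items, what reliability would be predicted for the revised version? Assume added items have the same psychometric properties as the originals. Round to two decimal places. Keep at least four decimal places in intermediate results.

Full-test reliability from the split-half r: r_full = 2(0.48)/(1 + 0.48) = 0.6486
Length factor from 18 to 6 items: n = 6/18 = 0.3333
r_new = n·r_full / (1 + (n − 1)·r_full) = 0.2162 / 0.5676 ≈ 0.3809

0.38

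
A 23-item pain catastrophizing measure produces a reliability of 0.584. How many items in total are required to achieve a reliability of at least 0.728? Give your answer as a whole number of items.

44

n = [0.728 × 0.416] / [0.584 × 0.272]
n = 0.302848 / 0.158848 ≈ 1.9065
Items needed = n × 23 = 1.9065 × 23 ≈ 43.85 → round up to 44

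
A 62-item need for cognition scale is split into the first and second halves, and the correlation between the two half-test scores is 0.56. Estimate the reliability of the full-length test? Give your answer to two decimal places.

0.72

r_full = 2(0.56) / (1 + 0.56)
       = 1.1200 / 1.5600 = 0.7179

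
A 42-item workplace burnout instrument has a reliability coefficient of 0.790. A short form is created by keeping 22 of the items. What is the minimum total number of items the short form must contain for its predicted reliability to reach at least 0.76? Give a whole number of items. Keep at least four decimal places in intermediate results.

First, r for the 22-item form: n = 22/42 = 0.5238, so r_22 = 0.5238·0.790/(1 + (0.5238 − 1)·0.790) = 0.6634
Then solve for n' with r_old = 0.6634, r_target = 0.76: n' = 0.76(1 − 0.6634)/[0.6634(1 − 0.76)] = 1.6067
Items = 1.6067 × 22 ≈ 35.35 → 36

36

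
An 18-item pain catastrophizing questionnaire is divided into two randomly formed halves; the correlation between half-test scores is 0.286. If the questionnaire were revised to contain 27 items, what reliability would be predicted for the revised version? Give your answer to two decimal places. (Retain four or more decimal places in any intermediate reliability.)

Full-test reliability from the split-half r: r_full = 2(0.286)/(1 + 0.286) = 0.4448
Then adjust to 27 items: n = 27/18 = 1.5000
r_new = n·r_full / (1 + (n − 1)·r_full) = 0.6672 / 1.2224 ≈ 0.5458

0.55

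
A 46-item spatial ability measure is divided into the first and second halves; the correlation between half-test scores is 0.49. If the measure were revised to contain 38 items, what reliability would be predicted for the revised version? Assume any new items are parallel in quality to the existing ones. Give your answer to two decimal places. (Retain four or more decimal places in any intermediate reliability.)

0.61

Spearman-Brown correction (n = 2): r_full = 2·0.49/(1 + 0.49) = 0.6577
Then adjust to 38 items: n = 38/46 = 0.8261
r_new = n·r_full / (1 + (n − 1)·r_full) = 0.5433 / 0.8856 ≈ 0.6135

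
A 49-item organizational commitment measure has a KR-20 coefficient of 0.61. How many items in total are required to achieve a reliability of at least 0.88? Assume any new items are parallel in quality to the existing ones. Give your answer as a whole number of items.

Invert Spearman-Brown to solve for n:
n = r*(1 − r) / [ r (1 − r*) ]
n = [0.88 × 0.39] / [0.61 × 0.12]
n = 0.3432 / 0.0732 ≈ 4.6885
4.6885 × 49 = 229.74 → 230 items

230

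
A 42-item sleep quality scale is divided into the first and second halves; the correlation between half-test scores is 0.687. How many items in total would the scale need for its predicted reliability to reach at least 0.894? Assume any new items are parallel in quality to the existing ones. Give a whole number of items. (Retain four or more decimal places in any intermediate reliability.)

81

r_full = 2(0.687)/(1 + 0.687) = 0.8145
Solve Spearman-Brown for n: n = 0.894(1 − 0.8145) / [0.8145(1 − 0.894)] = 1.9208
Required items = 1.9208 × 42 = 80.67, so 81 items.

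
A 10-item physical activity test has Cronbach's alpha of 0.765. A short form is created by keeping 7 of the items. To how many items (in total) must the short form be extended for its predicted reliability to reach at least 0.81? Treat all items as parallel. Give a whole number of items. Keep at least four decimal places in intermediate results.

14

First, r for the 7-item form: n = 7/10 = 0.7000, so r_7 = 0.7000·0.765/(1 + (0.7000 − 1)·0.765) = 0.6950
Then solve for n' with r_old = 0.6950, r_target = 0.81: n' = 0.81(1 − 0.6950)/[0.6950(1 − 0.81)] = 1.8709
Total items = 1.8709 × 7 = 13.10, rounded up to 14.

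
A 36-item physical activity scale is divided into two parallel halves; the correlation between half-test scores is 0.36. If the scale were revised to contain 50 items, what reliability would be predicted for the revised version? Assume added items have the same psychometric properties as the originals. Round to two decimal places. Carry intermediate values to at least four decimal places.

0.61

Full-test reliability from the split-half r: r_full = 2(0.36)/(1 + 0.36) = 0.5294
Length factor from 36 to 50 items: n = 50/36 = 1.3889
r_new = n·r_full / (1 + (n − 1)·r_full) = 0.7353 / 1.2059 ≈ 0.6098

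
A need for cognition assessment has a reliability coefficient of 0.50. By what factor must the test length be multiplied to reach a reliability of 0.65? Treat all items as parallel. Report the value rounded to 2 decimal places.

Rearranging the Spearman-Brown formula for n,
n = r*(1 − r) / [ r (1 − r*) ]
n = 0.65(1 − 0.50) / [0.50(1 − 0.65)]
  = 0.3250 / 0.1750 = 1.8571

1.86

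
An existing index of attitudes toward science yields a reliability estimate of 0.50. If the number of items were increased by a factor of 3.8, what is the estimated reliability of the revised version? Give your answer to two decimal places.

Spearman-Brown: r_new = n·r / (1 + (n − 1)·r)
r_new = (3.8 × 0.50) / (1 + (3.8 − 1) × 0.50)
r_new = 1.9000 / 2.4000 ≈ 0.7917

0.79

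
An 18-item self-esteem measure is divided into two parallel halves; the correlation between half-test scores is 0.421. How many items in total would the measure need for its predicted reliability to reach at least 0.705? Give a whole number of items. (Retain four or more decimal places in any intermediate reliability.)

30

r_full = 2(0.421)/(1 + 0.421) = 0.5925
n = r_tgt(1 − r_full) / [r_full(1 − r_tgt)] = 0.705 × 0.4075 / (0.5925 × 0.295) ≈ 1.6436
Items = 1.6436 × 18 ≈ 29.58 → 30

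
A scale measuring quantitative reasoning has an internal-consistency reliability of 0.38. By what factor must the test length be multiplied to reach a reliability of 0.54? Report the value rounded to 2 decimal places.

Rearranging the Spearman-Brown formula for n,
n = r*(1 − r) / [ r (1 − r*) ]
n = 0.54 × (1 − 0.38) / [ 0.38 × (1 − 0.54) ]
  = 0.3348 / 0.1748 = 1.9153

1.92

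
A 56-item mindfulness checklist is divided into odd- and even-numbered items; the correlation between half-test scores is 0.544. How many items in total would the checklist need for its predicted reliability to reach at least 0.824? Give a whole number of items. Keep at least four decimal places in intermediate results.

110

r_full = 2(0.544)/(1 + 0.544) = 0.7047
n = r_tgt(1 − r_full) / [r_full(1 − r_tgt)] = 0.824 × 0.2953 / (0.7047 × 0.176) ≈ 1.9619
Required items = 1.9619 × 56 = 109.87, so 110 items.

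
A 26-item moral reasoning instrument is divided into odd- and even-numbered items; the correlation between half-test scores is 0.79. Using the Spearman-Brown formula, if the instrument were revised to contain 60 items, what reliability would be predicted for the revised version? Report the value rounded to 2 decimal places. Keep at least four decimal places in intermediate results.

Spearman-Brown correction (n = 2): r_full = 2·0.79/(1 + 0.79) = 0.8827
Then adjust to 60 items: n = 60/26 = 2.3077
r_new = n·r_full / (1 + (n − 1)·r_full) = 2.0370 / 2.1543 ≈ 0.9456

0.95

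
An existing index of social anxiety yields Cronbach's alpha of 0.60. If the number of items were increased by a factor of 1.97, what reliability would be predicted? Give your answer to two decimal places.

0.75

By Spearman-Brown, r_new = n r / (1 + (n − 1) r).
r_new = 1.97·0.60 / [1 + (1.97 − 1)·0.60]
r_new = 1.1820 / 1.5820 ≈ 0.7472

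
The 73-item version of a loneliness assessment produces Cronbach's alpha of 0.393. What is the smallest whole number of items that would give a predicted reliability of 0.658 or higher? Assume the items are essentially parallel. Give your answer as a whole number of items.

Spearman-Brown solved for the length factor n:
n = r*(1 − r) / [ r (1 − r*) ]
n = 0.658(1 − 0.393) / [0.393(1 − 0.658)]
  = 0.399406 / 0.134406 = 2.9716
Items needed = n × 73 = 2.9716 × 73 ≈ 216.93 → round up to 217

217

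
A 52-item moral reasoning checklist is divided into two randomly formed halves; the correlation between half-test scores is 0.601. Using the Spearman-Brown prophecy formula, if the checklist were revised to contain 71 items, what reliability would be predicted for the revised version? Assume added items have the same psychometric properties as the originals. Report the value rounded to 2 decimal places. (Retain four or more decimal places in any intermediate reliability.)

Full-test reliability from the split-half r: r_full = 2(0.601)/(1 + 0.601) = 0.7508
Length factor from 52 to 71 items: n = 71/52 = 1.3654
r_new = n·r_full / (1 + (n − 1)·r_full) = 1.0251 / 1.2743 ≈ 0.8044

0.80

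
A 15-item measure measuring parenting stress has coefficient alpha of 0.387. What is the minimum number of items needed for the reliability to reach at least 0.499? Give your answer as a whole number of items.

Rearranging the Spearman-Brown formula for n,
n = r_target (1 − r_old) / [ r_old (1 − r_target) ]
n = 0.499(1 − 0.387) / [0.387(1 − 0.499)]
n = 0.305887 / 0.193887 ≈ 1.5777
Items needed = n × 15 = 1.5777 × 15 ≈ 23.67 → round up to 24

24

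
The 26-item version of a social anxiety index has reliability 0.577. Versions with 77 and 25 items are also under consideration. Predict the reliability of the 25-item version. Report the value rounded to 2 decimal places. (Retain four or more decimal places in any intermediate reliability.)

0.57

Only the ratio of lengths matters: n = 25/26 = 0.9615
r_{25} = n·r / (1 + (n − 1)·r) = 0.5548 / 0.9778 ≈ 0.5674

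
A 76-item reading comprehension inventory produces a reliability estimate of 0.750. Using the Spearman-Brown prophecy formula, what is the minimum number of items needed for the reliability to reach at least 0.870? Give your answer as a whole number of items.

n = [0.870 × 0.250] / [0.750 × 0.130]
  = 0.217500 / 0.097500 = 2.2308
2.2308 × 76 = 169.54 → 170 items

170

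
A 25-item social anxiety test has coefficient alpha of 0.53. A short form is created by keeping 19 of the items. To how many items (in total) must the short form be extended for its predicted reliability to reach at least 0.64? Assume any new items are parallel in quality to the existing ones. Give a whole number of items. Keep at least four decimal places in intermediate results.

Short-form reliability: n = 19/25 = 0.7600; r_19 = n·r/(1+(n−1)r) ≈ 0.4615
Length factor from the short form to reach 0.64: n' = 0.64(1 − 0.4615) / [0.4615(1 − 0.64)] ≈ 2.0744
Total items = 2.0744 × 19 = 39.41, rounded up to 40.

40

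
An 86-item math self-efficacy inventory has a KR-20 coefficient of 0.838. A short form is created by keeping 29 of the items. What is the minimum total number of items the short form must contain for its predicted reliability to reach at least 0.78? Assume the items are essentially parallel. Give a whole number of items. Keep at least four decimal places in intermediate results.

Short-form reliability: n = 29/86 = 0.3372; r_29 = n·r/(1+(n−1)r) ≈ 0.6356
Length factor from the short form to reach 0.78: n' = 0.78(1 − 0.6356) / [0.6356(1 − 0.78)] ≈ 2.0327
Total items = 2.0327 × 29 = 58.95, rounded up to 59.

59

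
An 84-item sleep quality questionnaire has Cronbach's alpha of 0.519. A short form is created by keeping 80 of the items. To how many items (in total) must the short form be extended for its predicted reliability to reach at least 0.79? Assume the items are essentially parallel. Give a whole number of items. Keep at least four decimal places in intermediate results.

293

First, r for the 80-item form: n = 80/84 = 0.9524, so r_80 = 0.9524·0.519/(1 + (0.9524 − 1)·0.519) = 0.5068
Length factor from the short form to reach 0.79: n' = 0.79(1 − 0.5068) / [0.5068(1 − 0.79)] ≈ 3.6610
Items = 3.6610 × 80 ≈ 292.88 → 293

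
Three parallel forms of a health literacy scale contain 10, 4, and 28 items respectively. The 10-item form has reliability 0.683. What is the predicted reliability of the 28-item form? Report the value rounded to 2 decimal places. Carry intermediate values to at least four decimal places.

The 4-item form is not needed; work directly from the 10-item form with n = 28/10 = 2.8000.
r_{28} = n·r / (1 + (n − 1)·r) = 1.9124 / 2.2294 ≈ 0.8578

0.86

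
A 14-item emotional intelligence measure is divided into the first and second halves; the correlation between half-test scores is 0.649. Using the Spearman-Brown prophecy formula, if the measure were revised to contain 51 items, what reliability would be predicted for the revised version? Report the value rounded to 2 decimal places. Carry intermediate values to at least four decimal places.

Spearman-Brown correction (n = 2): r_full = 2·0.649/(1 + 0.649) = 0.7871
Then adjust to 51 items: n = 51/14 = 3.6429
r_new = n·r_full / (1 + (n − 1)·r_full) = 2.8673 / 3.0802 ≈ 0.9309

0.93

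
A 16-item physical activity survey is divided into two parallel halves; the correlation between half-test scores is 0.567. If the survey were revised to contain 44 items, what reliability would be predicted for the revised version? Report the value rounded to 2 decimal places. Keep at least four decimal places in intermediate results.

Spearman-Brown correction (n = 2): r_full = 2·0.567/(1 + 0.567) = 0.7237
Then adjust to 44 items: n = 44/16 = 2.7500
r_new = n·r_full / (1 + (n − 1)·r_full) = 1.9902 / 2.2665 ≈ 0.8781

0.88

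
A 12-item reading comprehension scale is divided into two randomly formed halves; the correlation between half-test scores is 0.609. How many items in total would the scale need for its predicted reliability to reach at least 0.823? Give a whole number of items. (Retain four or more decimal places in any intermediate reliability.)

Corrected full-test reliability: r_full = 2 × 0.609 / (1 + 0.609) ≈ 0.7570
Solve Spearman-Brown for n: n = 0.823(1 − 0.7570) / [0.7570(1 − 0.823)] = 1.4926
Required items = 1.4926 × 12 = 17.91, so 18 items.

18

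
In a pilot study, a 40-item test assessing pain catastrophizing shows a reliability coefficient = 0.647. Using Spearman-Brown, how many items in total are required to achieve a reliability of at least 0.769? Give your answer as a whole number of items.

Rearranging the Spearman-Brown formula for n,
n = r*(1 − r) / [ r (1 − r*) ]
n = 0.769(1 − 0.647) / [0.647(1 − 0.769)]
n = 0.271457 / 0.149457 ≈ 1.8163
So the test needs 1.8163 × 40 ≈ 72.65 items; rounding up, 73.

73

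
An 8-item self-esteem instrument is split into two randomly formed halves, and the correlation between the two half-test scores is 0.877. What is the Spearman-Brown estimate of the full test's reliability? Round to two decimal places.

0.93

The full test is twice the length of either half (n = 2).
r_full = 2(0.877) / (1 + 0.877)
r_full = 1.7540 / 1.8770 ≈ 0.9345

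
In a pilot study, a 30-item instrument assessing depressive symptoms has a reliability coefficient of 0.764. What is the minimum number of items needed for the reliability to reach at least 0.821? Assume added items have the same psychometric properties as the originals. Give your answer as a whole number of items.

43

n = 0.821(1 − 0.764) / [0.764(1 − 0.821)]
  = 0.193756 / 0.136756 = 1.4168
1.4168 × 30 = 42.50 → 43 items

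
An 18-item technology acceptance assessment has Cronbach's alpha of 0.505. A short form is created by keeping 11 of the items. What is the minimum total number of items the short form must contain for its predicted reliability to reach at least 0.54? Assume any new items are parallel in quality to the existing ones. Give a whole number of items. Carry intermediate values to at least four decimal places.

Short-form reliability: n = 11/18 = 0.6111; r_11 = n·r/(1+(n−1)r) ≈ 0.3840
Then solve for n' with r_old = 0.3840, r_target = 0.54: n' = 0.54(1 − 0.3840)/[0.3840(1 − 0.54)] = 1.8832
Total items = 1.8832 × 11 = 20.72, rounded up to 21.

21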